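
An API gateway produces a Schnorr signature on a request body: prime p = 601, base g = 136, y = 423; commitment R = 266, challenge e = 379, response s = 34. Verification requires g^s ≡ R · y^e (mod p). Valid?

g^s mod p:
136^2 = 18496 ≡ 466
136^4 ≡ 466^2 = 217156 ≡ 195
136^8 ≡ 195^2 = 38025 ≡ 162
136^16 ≡ 162^2 = 26244 ≡ 401
136^32 ≡ 401^2 = 160801 ≡ 334
34 = 32 + 2, so 136^34 ≡ 334·466 ≡ 586 (mod 601)
R · y^e mod p:
423^2 = 178929 ≡ 432
423^4 ≡ 432^2 = 186624 ≡ 314
423^8 ≡ 314^2 = 98596 ≡ 32
423^16 ≡ 32^2 = 1024 ≡ 423
423^32 ≡ 423^2 = 178929 ≡ 432
423^64 ≡ 432^2 = 186624 ≡ 314
423^128 ≡ 314^2 = 98596 ≡ 32
423^256 ≡ 32^2 = 1024 ≡ 423
379 = 256 + 64 + 32 + 16 + 8 + 2 + 1, so 423^379 ≡ 423·314·432·423·32·432·423 ≡ 314 (mod 601)
266·314 = 83524 ≡ 586 (mod 601)
586 ≡ 586 (mod 601); signature holds.

yes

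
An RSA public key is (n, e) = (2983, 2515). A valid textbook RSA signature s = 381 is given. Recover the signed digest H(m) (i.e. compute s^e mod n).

s^2 ≡ 381^2 = 145161 ≡ 1977
s^4 ≡ 1977^2 = 3908529 ≡ 799
s^8 ≡ 799^2 = 638401 ≡ 39
s^16 ≡ 39^2 = 1521
s^32 ≡ 1521^2 = 2313441 ≡ 1616
s^64 ≡ 1616^2 = 2611456 ≡ 1331
s^128 ≡ 1331^2 = 1771561 ≡ 2642
s^256 ≡ 2642^2 = 6980164 ≡ 2927
s^512 ≡ 2927^2 = 8567329 ≡ 153
s^1024 ≡ 153^2 = 23409 ≡ 2528
s^2048 ≡ 2528^2 = 6390784 ≡ 1198
2515 = 2048 + 256 + 128 + 64 + 16 + 2 + 1, so s^2515 ≡ 1198·2927·2642·1331·1521·1977·381 ≡ 1616 (mod 2983)

1616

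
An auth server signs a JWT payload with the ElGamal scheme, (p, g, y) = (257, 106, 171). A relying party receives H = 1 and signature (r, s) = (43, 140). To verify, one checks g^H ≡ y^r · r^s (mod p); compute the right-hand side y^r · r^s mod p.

106

171^2 = 29241 ≡ 200
171^4 ≡ 200^2 = 40000 ≡ 165
171^8 ≡ 165^2 = 27225 ≡ 240
171^16 ≡ 240^2 = 57600 ≡ 32
171^32 ≡ 32^2 = 1024 ≡ 253
43 = 32 + 8 + 2 + 1, so 171^43 ≡ 253·240·200·171 ≡ 7 (mod 257)
43^2 = 1849 ≡ 50
43^4 ≡ 50^2 = 2500 ≡ 187
43^8 ≡ 187^2 = 34969 ≡ 17
43^16 ≡ 17^2 = 289 ≡ 32
43^32 ≡ 32^2 = 1024 ≡ 253
43^64 ≡ 253^2 = 64009 ≡ 16
43^128 ≡ 16^2 = 256
140 = 128 + 8 + 4, so 43^140 ≡ 256·17·187 ≡ 162 (mod 257)
y^r · r^s ≡ 7·162 = 1134 ≡ 106 (mod 257)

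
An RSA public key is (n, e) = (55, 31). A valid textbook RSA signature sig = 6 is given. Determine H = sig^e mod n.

6

sig^2 ≡ 6^2 = 36
sig^4 ≡ 36^2 = 1296 ≡ 31
sig^8 ≡ 31^2 = 961 ≡ 26
sig^16 ≡ 26^2 = 676 ≡ 16
31 = 16 + 8 + 4 + 2 + 1, so sig^31 ≡ 16·26·31·36·6 ≡ 6 (mod 55)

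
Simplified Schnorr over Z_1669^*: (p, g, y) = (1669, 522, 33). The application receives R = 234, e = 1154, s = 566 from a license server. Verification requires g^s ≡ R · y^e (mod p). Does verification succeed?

g^s mod p:
522^2 = 272484 ≡ 437
522^4 ≡ 437^2 = 190969 ≡ 703
522^8 ≡ 703^2 = 494209 ≡ 185
522^16 ≡ 185^2 = 34225 ≡ 845
522^32 ≡ 845^2 = 714025 ≡ 1362
522^64 ≡ 1362^2 = 1855044 ≡ 785
522^128 ≡ 785^2 = 616225 ≡ 364
522^256 ≡ 364^2 = 132496 ≡ 645
522^512 ≡ 645^2 = 416025 ≡ 444
566 = 512 + 32 + 16 + 4 + 2, so 522^566 ≡ 444·1362·845·703·437 ≡ 1532 (mod 1669)
R · y^e mod p:
33^2 = 1089
33^4 ≡ 1089^2 = 1185921 ≡ 931
33^8 ≡ 931^2 = 866761 ≡ 550
33^16 ≡ 550^2 = 302500 ≡ 411
33^32 ≡ 411^2 = 168921 ≡ 352
33^64 ≡ 352^2 = 123904 ≡ 398
33^128 ≡ 398^2 = 158404 ≡ 1518
33^256 ≡ 1518^2 = 2304324 ≡ 1104
33^512 ≡ 1104^2 = 1218816 ≡ 446
33^1024 ≡ 446^2 = 198916 ≡ 305
1154 = 1024 + 128 + 2, so 33^1154 ≡ 305·1518·1089 ≡ 1224 (mod 1669)
234·1224 = 286416 ≡ 1017 (mod 1669)
1532 ≠ 1017; the check fails.

fails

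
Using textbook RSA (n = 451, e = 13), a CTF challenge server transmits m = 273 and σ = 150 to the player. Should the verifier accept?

reject

Squares mod 451: σ^1≡150, σ^2≡401, σ^4≡245, σ^8≡42
13 = 8 + 4 + 1, so σ^13 ≡ 42·245·150 ≡ 178 (mod 451)
178 ≠ 273, so verification fails.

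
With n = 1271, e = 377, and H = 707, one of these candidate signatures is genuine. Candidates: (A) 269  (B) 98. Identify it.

Candidate A: 269^377 mod 1271 = 86
Candidate B: 98^377 mod 1271 = 707
  → matches H = 707

B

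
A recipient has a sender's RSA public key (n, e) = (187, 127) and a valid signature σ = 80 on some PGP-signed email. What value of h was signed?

σ^2 ≡ 80^2 = 6400 ≡ 42
σ^4 ≡ 42^2 = 1764 ≡ 81
σ^8 ≡ 81^2 = 6561 ≡ 16
σ^16 ≡ 16^2 = 256 ≡ 69
σ^32 ≡ 69^2 = 4761 ≡ 86
σ^64 ≡ 86^2 = 7396 ≡ 103
127 = 64 + 32 + 16 + 8 + 4 + 2 + 1, so σ^127 ≡ 103·86·69·16·81·42·80 ≡ 163 (mod 187)

163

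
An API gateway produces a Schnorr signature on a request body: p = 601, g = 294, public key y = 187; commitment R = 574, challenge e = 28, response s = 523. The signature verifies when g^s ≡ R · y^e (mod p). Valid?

g^s mod p:
Squares mod 601: 294^1≡294, 294^2≡493, 294^4≡245, 294^8≡526, 294^16≡216, 294^32≡379, 294^64≡2, 294^128≡4, 294^256≡16, 294^512≡256
523 = 512 + 8 + 2 + 1, so 294^523 ≡ 256·526·493·294 ≡ 227 (mod 601)
R · y^e mod p:
Squares mod 601: 187^1≡187, 187^2≡111, 187^4≡301, 187^8≡451, 187^16≡263
28 = 16 + 8 + 4, so 187^28 ≡ 263·451·301 ≡ 108 (mod 601)
574·108 = 61992 ≡ 89 (mod 601)
227 ≠ 89; the check fails.

no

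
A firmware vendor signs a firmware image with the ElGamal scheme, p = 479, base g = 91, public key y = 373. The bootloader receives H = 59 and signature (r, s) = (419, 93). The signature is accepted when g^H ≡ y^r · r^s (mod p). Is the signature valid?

Left side g^H mod p:
91^2 = 8281 ≡ 138
91^4 ≡ 138^2 = 19044 ≡ 363
91^8 ≡ 363^2 = 131769 ≡ 44
91^16 ≡ 44^2 = 1936 ≡ 20
91^32 ≡ 20^2 = 400
59 = 32 + 16 + 8 + 2 + 1, so 91^59 ≡ 400·20·44·138·91 ≡ 425 (mod 479)
Right side y^r · r^s mod p:
373^2 = 139129 ≡ 219
373^4 ≡ 219^2 = 47961 ≡ 61
373^8 ≡ 61^2 = 3721 ≡ 368
373^16 ≡ 368^2 = 135424 ≡ 346
373^32 ≡ 346^2 = 119716 ≡ 445
373^64 ≡ 445^2 = 198025 ≡ 198
373^128 ≡ 198^2 = 39204 ≡ 405
373^256 ≡ 405^2 = 164025 ≡ 207
419 = 256 + 128 + 32 + 2 + 1, so 373^419 ≡ 207·405·445·219·373 ≡ 277 (mod 479)
419^2 = 175561 ≡ 247
419^4 ≡ 247^2 = 61009 ≡ 176
419^8 ≡ 176^2 = 30976 ≡ 320
419^16 ≡ 320^2 = 102400 ≡ 373
419^32 ≡ 373^2 = 139129 ≡ 219
419^64 ≡ 219^2 = 47961 ≡ 61
93 = 64 + 16 + 8 + 4 + 1, so 419^93 ≡ 61·373·320·176·419 ≡ 312 (mod 479)
277·312 = 86424 ≡ 204 (mod 479)
425 ≠ 204, so verification fails.

invalid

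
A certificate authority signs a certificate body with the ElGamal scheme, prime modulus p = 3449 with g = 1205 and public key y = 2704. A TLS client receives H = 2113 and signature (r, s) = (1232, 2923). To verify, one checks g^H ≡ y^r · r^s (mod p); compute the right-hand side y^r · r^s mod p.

1964

2704^2 = 7311616 ≡ 3185
2704^4 ≡ 3185^2 = 10144225 ≡ 716
2704^8 ≡ 716^2 = 512656 ≡ 2204
2704^16 ≡ 2204^2 = 4857616 ≡ 1424
2704^32 ≡ 1424^2 = 2027776 ≡ 3213
2704^64 ≡ 3213^2 = 10323369 ≡ 512
2704^128 ≡ 512^2 = 262144 ≡ 20
2704^256 ≡ 20^2 = 400
2704^512 ≡ 400^2 = 160000 ≡ 1346
2704^1024 ≡ 1346^2 = 1811716 ≡ 991
1232 = 1024 + 128 + 64 + 16, so 2704^1232 ≡ 991·20·512·1424 ≡ 532 (mod 3449)
1232^2 = 1517824 ≡ 264
1232^4 ≡ 264^2 = 69696 ≡ 716
1232^8 ≡ 716^2 = 512656 ≡ 2204
1232^16 ≡ 2204^2 = 4857616 ≡ 1424
1232^32 ≡ 1424^2 = 2027776 ≡ 3213
1232^64 ≡ 3213^2 = 10323369 ≡ 512
1232^128 ≡ 512^2 = 262144 ≡ 20
1232^256 ≡ 20^2 = 400
1232^512 ≡ 400^2 = 160000 ≡ 1346
1232^1024 ≡ 1346^2 = 1811716 ≡ 991
1232^2048 ≡ 991^2 = 982081 ≡ 2565
2923 = 2048 + 512 + 256 + 64 + 32 + 8 + 2 + 1, so 1232^2923 ≡ 2565·1346·400·512·3213·2204·264·1232 ≡ 652 (mod 3449)
y^r · r^s ≡ 532·652 = 346864 ≡ 1964 (mod 3449)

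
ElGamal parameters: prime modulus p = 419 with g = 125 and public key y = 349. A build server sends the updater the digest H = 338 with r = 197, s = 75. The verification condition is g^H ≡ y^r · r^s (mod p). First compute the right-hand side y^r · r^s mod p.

337

349^197 mod 419 = 240
197^75 mod 419 = 66
y^r · r^s ≡ 240·66 = 15840 ≡ 337 (mod 419)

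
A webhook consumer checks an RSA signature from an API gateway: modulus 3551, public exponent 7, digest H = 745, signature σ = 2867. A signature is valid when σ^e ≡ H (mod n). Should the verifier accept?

Squares mod 3551: σ^1≡2867, σ^2≡2675, σ^4≡360
7 = 4 + 2 + 1, so σ^7 ≡ 360·2675·2867 ≡ 745 (mod 3551)
Since 745 equals the digest 745, verification succeeds.

accept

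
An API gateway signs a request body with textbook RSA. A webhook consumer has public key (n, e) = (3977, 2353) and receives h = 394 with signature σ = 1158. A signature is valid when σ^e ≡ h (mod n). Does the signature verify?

σ^2 ≡ 1158^2 = 1340964 ≡ 715
σ^4 ≡ 715^2 = 511225 ≡ 2169
σ^8 ≡ 2169^2 = 4704561 ≡ 3747
σ^16 ≡ 3747^2 = 14040009 ≡ 1199
σ^32 ≡ 1199^2 = 1437601 ≡ 1904
σ^64 ≡ 1904^2 = 3625216 ≡ 2169
σ^128 ≡ 2169^2 = 4704561 ≡ 3747
σ^256 ≡ 3747^2 = 14040009 ≡ 1199
σ^512 ≡ 1199^2 = 1437601 ≡ 1904
σ^1024 ≡ 1904^2 = 3625216 ≡ 2169
σ^2048 ≡ 2169^2 = 4704561 ≡ 3747
2353 = 2048 + 256 + 32 + 16 + 1, so σ^2353 ≡ 3747·1199·1904·1199·1158 ≡ 3583 (mod 3977)
σ^2353 mod 3977 = 3583, but h = 394.

does not verify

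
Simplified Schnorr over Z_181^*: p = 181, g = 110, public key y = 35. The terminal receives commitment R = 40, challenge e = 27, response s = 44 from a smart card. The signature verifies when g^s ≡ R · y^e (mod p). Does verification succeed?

g^s mod p:
110^44 mod 181 = 117
R · y^e mod p:
35^27 mod 181 = 107
40·107 = 4280 ≡ 117 (mod 181)
117 ≡ 117 (mod 181); signature holds.

passes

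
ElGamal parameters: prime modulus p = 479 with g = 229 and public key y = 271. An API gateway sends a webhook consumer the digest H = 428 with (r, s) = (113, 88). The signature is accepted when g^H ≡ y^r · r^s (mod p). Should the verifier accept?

accept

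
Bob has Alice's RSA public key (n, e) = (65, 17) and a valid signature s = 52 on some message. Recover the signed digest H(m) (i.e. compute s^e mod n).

52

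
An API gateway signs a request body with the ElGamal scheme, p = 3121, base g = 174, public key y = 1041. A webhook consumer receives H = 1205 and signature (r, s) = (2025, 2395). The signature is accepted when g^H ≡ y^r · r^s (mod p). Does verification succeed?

fails

Left side g^H mod p:
174^2 = 30276 ≡ 2187
174^4 ≡ 2187^2 = 4782969 ≡ 1597
174^8 ≡ 1597^2 = 2550409 ≡ 552
174^16 ≡ 552^2 = 304704 ≡ 1967
174^32 ≡ 1967^2 = 3869089 ≡ 2170
174^64 ≡ 2170^2 = 4708900 ≡ 2432
174^128 ≡ 2432^2 = 5914624 ≡ 329
174^256 ≡ 329^2 = 108241 ≡ 2127
174^512 ≡ 2127^2 = 4524129 ≡ 1800
174^1024 ≡ 1800^2 = 3240000 ≡ 402
1205 = 1024 + 128 + 32 + 16 + 4 + 1, so 174^1205 ≡ 402·329·2170·1967·1597·174 ≡ 2148 (mod 3121)
Right side y^r · r^s mod p:
1041^2 = 1083681 ≡ 694
1041^4 ≡ 694^2 = 481636 ≡ 1002
1041^8 ≡ 1002^2 = 1004004 ≡ 2163
1041^16 ≡ 2163^2 = 4678569 ≡ 190
1041^32 ≡ 190^2 = 36100 ≡ 1769
1041^64 ≡ 1769^2 = 3129361 ≡ 2119
1041^128 ≡ 2119^2 = 4490161 ≡ 2163
1041^256 ≡ 2163^2 = 4678569 ≡ 190
1041^512 ≡ 190^2 = 36100 ≡ 1769
1041^1024 ≡ 1769^2 = 3129361 ≡ 2119
2025 = 1024 + 512 + 256 + 128 + 64 + 32 + 8 + 1, so 1041^2025 ≡ 2119·1769·190·2163·2119·1769·2163·1041 ≡ 2453 (mod 3121)
2025^2 = 4100625 ≡ 2752
2025^4 ≡ 2752^2 = 7573504 ≡ 1958
2025^8 ≡ 1958^2 = 3833764 ≡ 1176
2025^16 ≡ 1176^2 = 1382976 ≡ 373
2025^32 ≡ 373^2 = 139129 ≡ 1805
2025^64 ≡ 1805^2 = 3258025 ≡ 2822
2025^128 ≡ 2822^2 = 7963684 ≡ 2013
2025^256 ≡ 2013^2 = 4052169 ≡ 1111
2025^512 ≡ 1111^2 = 1234321 ≡ 1526
2025^1024 ≡ 1526^2 = 2328676 ≡ 410
2025^2048 ≡ 410^2 = 168100 ≡ 2687
2395 = 2048 + 256 + 64 + 16 + 8 + 2 + 1, so 2025^2395 ≡ 2687·1111·2822·373·1176·2752·2025 ≡ 2347 (mod 3121)
2453·2347 = 5757191 ≡ 2067 (mod 3121)
2148 ≠ 2067, so verification fails.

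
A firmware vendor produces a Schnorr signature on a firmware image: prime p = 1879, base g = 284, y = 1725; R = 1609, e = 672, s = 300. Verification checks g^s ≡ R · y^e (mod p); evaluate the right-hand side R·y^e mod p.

1270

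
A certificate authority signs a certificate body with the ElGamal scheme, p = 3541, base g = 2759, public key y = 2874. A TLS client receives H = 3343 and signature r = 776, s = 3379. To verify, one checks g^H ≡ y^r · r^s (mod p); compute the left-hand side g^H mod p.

626

2759^2 = 7612081 ≡ 2472
2759^4 ≡ 2472^2 = 6110784 ≡ 2559
2759^8 ≡ 2559^2 = 6548481 ≡ 1172
2759^16 ≡ 1172^2 = 1373584 ≡ 3217
2759^32 ≡ 3217^2 = 10349089 ≡ 2287
2759^64 ≡ 2287^2 = 5230369 ≡ 312
2759^128 ≡ 312^2 = 97344 ≡ 1737
2759^256 ≡ 1737^2 = 3017169 ≡ 237
2759^512 ≡ 237^2 = 56169 ≡ 3054
2759^1024 ≡ 3054^2 = 9326916 ≡ 3463
2759^2048 ≡ 3463^2 = 11992369 ≡ 2543
3343 = 2048 + 1024 + 256 + 8 + 4 + 2 + 1, so 2759^3343 ≡ 2543·3463·237·1172·2559·2472·2759 ≡ 626 (mod 3541)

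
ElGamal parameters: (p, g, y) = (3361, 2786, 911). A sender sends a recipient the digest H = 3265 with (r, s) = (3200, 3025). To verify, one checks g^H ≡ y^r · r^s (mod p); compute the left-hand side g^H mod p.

Squares mod 3361: 2786^1≡2786, 2786^2≡1247, 2786^4≡2227, 2786^8≡2054, 2786^16≡861, 2786^32≡1901, 2786^64≡726, 2786^128≡2760, 2786^256≡1574, 2786^512≡419, 2786^1024≡789, 2786^2048≡736
3265 = 2048 + 1024 + 128 + 64 + 1, so 2786^3265 ≡ 736·789·2760·726·2786 ≡ 3105 (mod 3361)

3105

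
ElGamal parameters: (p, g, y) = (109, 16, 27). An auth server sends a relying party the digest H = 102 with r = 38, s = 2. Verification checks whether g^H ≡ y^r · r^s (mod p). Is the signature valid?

Left side g^H mod p:
16^2 = 256 ≡ 38
16^4 ≡ 38^2 = 1444 ≡ 27
16^8 ≡ 27^2 = 729 ≡ 75
16^16 ≡ 75^2 = 5625 ≡ 66
16^32 ≡ 66^2 = 4356 ≡ 105
16^64 ≡ 105^2 = 11025 ≡ 16
102 = 64 + 32 + 4 + 2, so 16^102 ≡ 16·105·27·38 ≡ 63 (mod 109)
Right side y^r · r^s mod p:
27^2 = 729 ≡ 75
27^4 ≡ 75^2 = 5625 ≡ 66
27^8 ≡ 66^2 = 4356 ≡ 105
27^16 ≡ 105^2 = 11025 ≡ 16
27^32 ≡ 16^2 = 256 ≡ 38
38 = 32 + 4 + 2, so 27^38 ≡ 38·66·75 ≡ 75 (mod 109)
38^2 = 1444 ≡ 27
75·27 = 2025 ≡ 63 (mod 109)
63 ≡ 63 (mod 109), so the signature is genuine.

valid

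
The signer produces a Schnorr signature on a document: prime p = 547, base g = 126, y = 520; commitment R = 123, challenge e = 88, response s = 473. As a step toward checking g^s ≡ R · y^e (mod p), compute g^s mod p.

126^2 = 15876 ≡ 13
126^4 ≡ 13^2 = 169
126^8 ≡ 169^2 = 28561 ≡ 117
126^16 ≡ 117^2 = 13689 ≡ 14
126^32 ≡ 14^2 = 196
126^64 ≡ 196^2 = 38416 ≡ 126
126^128 ≡ 126^2 = 15876 ≡ 13
126^256 ≡ 13^2 = 169
473 = 256 + 128 + 64 + 16 + 8 + 1, so 126^473 ≡ 169·13·126·14·117·126 ≡ 196 (mod 547)

196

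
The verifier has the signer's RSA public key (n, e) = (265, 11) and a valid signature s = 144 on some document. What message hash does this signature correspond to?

s^11 mod 265 = 4

4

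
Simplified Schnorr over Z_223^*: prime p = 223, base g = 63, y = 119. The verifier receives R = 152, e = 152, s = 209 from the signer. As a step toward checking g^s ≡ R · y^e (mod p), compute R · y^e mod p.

38

Squares mod 223: 119^1≡119, 119^2≡112, 119^4≡56, 119^8≡14, 119^16≡196, 119^32≡60, 119^64≡32, 119^128≡132
152 = 128 + 16 + 8, so 119^152 ≡ 132·196·14 ≡ 56 (mod 223)
R · y^e ≡ 152·56 = 8512 ≡ 38 (mod 223)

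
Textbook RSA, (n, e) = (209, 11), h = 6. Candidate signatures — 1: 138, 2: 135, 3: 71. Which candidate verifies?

Candidate 1: Squares mod 209: 138^1≡138, 138^2≡25, 138^4≡207, 138^8≡4; 11 = 8 + 2 + 1, so 138^11 ≡ 4·25·138 ≡ 6 (mod 209)
  → matches h = 6
Candidate 2: Squares mod 209: 135^1≡135, 135^2≡42, 135^4≡92, 135^8≡104; 11 = 8 + 2 + 1, so 135^11 ≡ 104·42·135 ≡ 91 (mod 209)
Candidate 3: Squares mod 209: 71^1≡71, 71^2≡25, 71^4≡207, 71^8≡4; 11 = 8 + 2 + 1, so 71^11 ≡ 4·25·71 ≡ 203 (mod 209)

1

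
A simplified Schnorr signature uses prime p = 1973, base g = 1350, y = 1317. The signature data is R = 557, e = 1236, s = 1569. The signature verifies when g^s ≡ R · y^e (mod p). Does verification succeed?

fails

g^s mod p:
1350^2 = 1822500 ≡ 1421
1350^4 ≡ 1421^2 = 2019241 ≡ 862
1350^8 ≡ 862^2 = 743044 ≡ 1196
1350^16 ≡ 1196^2 = 1430416 ≡ 1964
1350^32 ≡ 1964^2 = 3857296 ≡ 81
1350^64 ≡ 81^2 = 6561 ≡ 642
1350^128 ≡ 642^2 = 412164 ≡ 1780
1350^256 ≡ 1780^2 = 3168400 ≡ 1735
1350^512 ≡ 1735^2 = 3010225 ≡ 1400
1350^1024 ≡ 1400^2 = 1960000 ≡ 811
1569 = 1024 + 512 + 32 + 1, so 1350^1569 ≡ 811·1400·81·1350 ≡ 932 (mod 1973)
R · y^e mod p:
1317^2 = 1734489 ≡ 222
1317^4 ≡ 222^2 = 49284 ≡ 1932
1317^8 ≡ 1932^2 = 3732624 ≡ 1681
1317^16 ≡ 1681^2 = 2825761 ≡ 425
1317^32 ≡ 425^2 = 180625 ≡ 1082
1317^64 ≡ 1082^2 = 1170724 ≡ 735
1317^128 ≡ 735^2 = 540225 ≡ 1596
1317^256 ≡ 1596^2 = 2547216 ≡ 73
1317^512 ≡ 73^2 = 5329 ≡ 1383
1317^1024 ≡ 1383^2 = 1912689 ≡ 852
1236 = 1024 + 128 + 64 + 16 + 4, so 1317^1236 ≡ 852·1596·735·425·1932 ≡ 931 (mod 1973)
557·931 = 518567 ≡ 1641 (mod 1973)
932 ≠ 1641; the check fails.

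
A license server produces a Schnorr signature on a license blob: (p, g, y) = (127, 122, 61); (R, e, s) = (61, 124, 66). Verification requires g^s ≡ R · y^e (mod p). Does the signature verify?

g^s mod p:
Squares mod 127: 122^1≡122, 122^2≡25, 122^4≡117, 122^8≡100, 122^16≡94, 122^32≡73, 122^64≡122
66 = 64 + 2, so 122^66 ≡ 122·25 ≡ 2 (mod 127)
R · y^e mod p:
Squares mod 127: 61^1≡61, 61^2≡38, 61^4≡47, 61^8≡50, 61^16≡87, 61^32≡76, 61^64≡61
124 = 64 + 32 + 16 + 8 + 4, so 61^124 ≡ 61·76·87·50·47 ≡ 117 (mod 127)
61·117 = 7137 ≡ 25 (mod 127)
2 ≠ 25; the check fails.

does not verify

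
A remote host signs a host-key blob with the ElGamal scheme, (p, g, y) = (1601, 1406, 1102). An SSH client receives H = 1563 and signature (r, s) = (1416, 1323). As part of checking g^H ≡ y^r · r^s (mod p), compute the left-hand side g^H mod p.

144

Squares mod 1601: 1406^1≡1406, 1406^2≡1202, 1406^4≡702, 1406^8≡1297, 1406^16≡1159, 1406^32≡42, 1406^64≡163, 1406^128≡953, 1406^256≡442, 1406^512≡42, 1406^1024≡163
1563 = 1024 + 512 + 16 + 8 + 2 + 1, so 1406^1563 ≡ 163·42·1159·1297·1202·1406 ≡ 144 (mod 1601)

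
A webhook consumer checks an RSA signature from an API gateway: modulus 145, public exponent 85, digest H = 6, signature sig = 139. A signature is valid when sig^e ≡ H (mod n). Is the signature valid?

invalid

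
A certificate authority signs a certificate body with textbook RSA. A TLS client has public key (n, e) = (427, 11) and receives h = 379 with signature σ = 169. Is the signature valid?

valid

σ^2 ≡ 169^2 = 28561 ≡ 379
σ^4 ≡ 379^2 = 143641 ≡ 169
σ^8 ≡ 169^2 = 28561 ≡ 379
11 = 8 + 2 + 1, so σ^11 ≡ 379·379·169 ≡ 379 (mod 427)
σ^11 mod 427 = 379 matches h.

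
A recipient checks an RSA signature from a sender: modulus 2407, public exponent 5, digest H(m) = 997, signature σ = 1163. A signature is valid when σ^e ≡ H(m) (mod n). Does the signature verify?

verifies

σ^2 ≡ 1163^2 = 1352569 ≡ 2242
σ^4 ≡ 2242^2 = 5026564 ≡ 748
5 = 4 + 1, so σ^5 ≡ 748·1163 ≡ 997 (mod 2407)
σ^5 mod 2407 = 997 matches H(m).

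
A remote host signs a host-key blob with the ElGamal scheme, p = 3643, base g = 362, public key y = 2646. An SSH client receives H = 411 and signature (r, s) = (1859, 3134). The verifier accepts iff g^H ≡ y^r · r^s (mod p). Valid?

no

Left side g^H mod p:
362^2 = 131044 ≡ 3539
362^4 ≡ 3539^2 = 12524521 ≡ 3530
362^8 ≡ 3530^2 = 12460900 ≡ 1840
362^16 ≡ 1840^2 = 3385600 ≡ 1253
362^32 ≡ 1253^2 = 1570009 ≡ 3519
362^64 ≡ 3519^2 = 12383361 ≡ 804
362^128 ≡ 804^2 = 646416 ≡ 1605
362^256 ≡ 1605^2 = 2576025 ≡ 424
411 = 256 + 128 + 16 + 8 + 2 + 1, so 362^411 ≡ 424·1605·1253·1840·3539·362 ≡ 2005 (mod 3643)
Right side y^r · r^s mod p:
2646^2 = 7001316 ≡ 3113
2646^4 ≡ 3113^2 = 9690769 ≡ 389
2646^8 ≡ 389^2 = 151321 ≡ 1958
2646^16 ≡ 1958^2 = 3833764 ≡ 1328
2646^32 ≡ 1328^2 = 1763584 ≡ 372
2646^64 ≡ 372^2 = 138384 ≡ 3593
2646^128 ≡ 3593^2 = 12909649 ≡ 2500
2646^256 ≡ 2500^2 = 6250000 ≡ 2255
2646^512 ≡ 2255^2 = 5085025 ≡ 3040
2646^1024 ≡ 3040^2 = 9241600 ≡ 2952
1859 = 1024 + 512 + 256 + 64 + 2 + 1, so 2646^1859 ≡ 2952·3040·2255·3593·3113·2646 ≡ 839 (mod 3643)
1859^2 = 3455881 ≡ 2317
1859^4 ≡ 2317^2 = 5368489 ≡ 2350
1859^8 ≡ 2350^2 = 5522500 ≡ 3355
1859^16 ≡ 3355^2 = 11256025 ≡ 2798
1859^32 ≡ 2798^2 = 7828804 ≡ 3640
1859^64 ≡ 3640^2 = 13249600 ≡ 9
1859^128 ≡ 9^2 = 81
1859^256 ≡ 81^2 = 6561 ≡ 2918
1859^512 ≡ 2918^2 = 8514724 ≡ 1033
1859^1024 ≡ 1033^2 = 1067089 ≡ 3333
1859^2048 ≡ 3333^2 = 11108889 ≡ 1382
3134 = 2048 + 1024 + 32 + 16 + 8 + 4 + 2, so 1859^3134 ≡ 1382·3333·3640·2798·3355·2350·2317 ≡ 1688 (mod 3643)
839·1688 = 1416232 ≡ 2748 (mod 3643)
2005 ≠ 2748, so verification fails.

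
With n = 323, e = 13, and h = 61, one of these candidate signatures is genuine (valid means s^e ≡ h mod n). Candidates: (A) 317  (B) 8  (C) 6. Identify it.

Candidate A: Squares mod 323: 317^1≡317, 317^2≡36, 317^4≡4, 317^8≡16; 13 = 8 + 4 + 1, so 317^13 ≡ 16·4·317 ≡ 262 (mod 323)
Candidate B: Squares mod 323: 8^1≡8, 8^2≡64, 8^4≡220, 8^8≡273; 13 = 8 + 4 + 1, so 8^13 ≡ 273·220·8 ≡ 179 (mod 323)
Candidate C: Squares mod 323: 6^1≡6, 6^2≡36, 6^4≡4, 6^8≡16; 13 = 8 + 4 + 1, so 6^13 ≡ 16·4·6 ≡ 61 (mod 323)
  → matches h = 61

C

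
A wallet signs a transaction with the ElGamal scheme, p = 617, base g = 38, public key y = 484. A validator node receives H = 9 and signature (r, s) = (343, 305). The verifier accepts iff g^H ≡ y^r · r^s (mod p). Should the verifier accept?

Left side g^H mod p:
Squares mod 617: 38^1≡38, 38^2≡210, 38^4≡293, 38^8≡86
9 = 8 + 1, so 38^9 ≡ 86·38 ≡ 183 (mod 617)
Right side y^r · r^s mod p:
Squares mod 617: 484^1≡484, 484^2≡413, 484^4≡277, 484^8≡221, 484^16≡98, 484^32≡349, 484^64≡252, 484^128≡570, 484^256≡358
343 = 256 + 64 + 16 + 4 + 2 + 1, so 484^343 ≡ 358·252·98·277·413·484 ≡ 586 (mod 617)
Squares mod 617: 343^1≡343, 343^2≡419, 343^4≡333, 343^8≡446, 343^16≡242, 343^32≡566, 343^64≡133, 343^128≡413, 343^256≡277
305 = 256 + 32 + 16 + 1, so 343^305 ≡ 277·566·242·343 ≡ 14 (mod 617)
586·14 = 8204 ≡ 183 (mod 617)
183 ≡ 183 (mod 617), so the signature is genuine.

accept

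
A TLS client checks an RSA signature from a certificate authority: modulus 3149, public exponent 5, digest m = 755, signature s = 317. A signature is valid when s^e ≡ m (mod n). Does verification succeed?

fails

s^5 mod 3149 = 33
The recovered value 33 does not match the digest 755.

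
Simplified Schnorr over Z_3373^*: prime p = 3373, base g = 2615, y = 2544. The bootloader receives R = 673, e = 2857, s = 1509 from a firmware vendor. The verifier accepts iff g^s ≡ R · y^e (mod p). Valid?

yes

g^s mod p:
2615^2 = 6838225 ≡ 1154
2615^4 ≡ 1154^2 = 1331716 ≡ 2754
2615^8 ≡ 2754^2 = 7584516 ≡ 2012
2615^16 ≡ 2012^2 = 4048144 ≡ 544
2615^32 ≡ 544^2 = 295936 ≡ 2485
2615^64 ≡ 2485^2 = 6175225 ≡ 2635
2615^128 ≡ 2635^2 = 6943225 ≡ 1591
2615^256 ≡ 1591^2 = 2531281 ≡ 1531
2615^512 ≡ 1531^2 = 2343961 ≡ 3099
2615^1024 ≡ 3099^2 = 9603801 ≡ 870
1509 = 1024 + 256 + 128 + 64 + 32 + 4 + 1, so 2615^1509 ≡ 870·1531·1591·2635·2485·2754·2615 ≡ 2085 (mod 3373)
R · y^e mod p:
2544^2 = 6471936 ≡ 2522
2544^4 ≡ 2522^2 = 6360484 ≡ 2379
2544^8 ≡ 2379^2 = 5659641 ≡ 3120
2544^16 ≡ 3120^2 = 9734400 ≡ 3295
2544^32 ≡ 3295^2 = 10857025 ≡ 2711
2544^64 ≡ 2711^2 = 7349521 ≡ 3127
2544^128 ≡ 3127^2 = 9778129 ≡ 3175
2544^256 ≡ 3175^2 = 10080625 ≡ 2101
2544^512 ≡ 2101^2 = 4414201 ≡ 2317
2544^1024 ≡ 2317^2 = 5368489 ≡ 2046
2544^2048 ≡ 2046^2 = 4186116 ≡ 223
2857 = 2048 + 512 + 256 + 32 + 8 + 1, so 2544^2857 ≡ 223·2317·2101·2711·3120·2544 ≡ 805 (mod 3373)
673·805 = 541765 ≡ 2085 (mod 3373)
2085 ≡ 2085 (mod 3373); signature holds.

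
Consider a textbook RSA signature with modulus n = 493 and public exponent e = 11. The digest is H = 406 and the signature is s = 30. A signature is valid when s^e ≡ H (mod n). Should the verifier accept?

reject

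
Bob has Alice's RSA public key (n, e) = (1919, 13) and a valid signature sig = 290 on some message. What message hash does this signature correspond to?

sig^13 mod 1919 = 1670

1670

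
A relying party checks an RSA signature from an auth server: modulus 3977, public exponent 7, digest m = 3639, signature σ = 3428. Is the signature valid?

σ^7 mod 3977 = 3639
Since 3639 equals the digest 3639, verification succeeds.

valid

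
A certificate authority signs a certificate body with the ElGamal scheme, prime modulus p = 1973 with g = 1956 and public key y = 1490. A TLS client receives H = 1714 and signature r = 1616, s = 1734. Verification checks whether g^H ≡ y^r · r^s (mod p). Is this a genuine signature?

Left side g^H mod p:
1956^2 = 3825936 ≡ 289
1956^4 ≡ 289^2 = 83521 ≡ 655
1956^8 ≡ 655^2 = 429025 ≡ 884
1956^16 ≡ 884^2 = 781456 ≡ 148
1956^32 ≡ 148^2 = 21904 ≡ 201
1956^64 ≡ 201^2 = 40401 ≡ 941
1956^128 ≡ 941^2 = 885481 ≡ 1577
1956^256 ≡ 1577^2 = 2486929 ≡ 949
1956^512 ≡ 949^2 = 900601 ≡ 913
1956^1024 ≡ 913^2 = 833569 ≡ 963
1714 = 1024 + 512 + 128 + 32 + 16 + 2, so 1956^1714 ≡ 963·913·1577·201·148·289 ≡ 141 (mod 1973)
Right side y^r · r^s mod p:
1490^2 = 2220100 ≡ 475
1490^4 ≡ 475^2 = 225625 ≡ 703
1490^8 ≡ 703^2 = 494209 ≡ 959
1490^16 ≡ 959^2 = 919681 ≡ 263
1490^32 ≡ 263^2 = 69169 ≡ 114
1490^64 ≡ 114^2 = 12996 ≡ 1158
1490^128 ≡ 1158^2 = 1340964 ≡ 1297
1490^256 ≡ 1297^2 = 1682209 ≡ 1213
1490^512 ≡ 1213^2 = 1471369 ≡ 1484
1490^1024 ≡ 1484^2 = 2202256 ≡ 388
1616 = 1024 + 512 + 64 + 16, so 1490^1616 ≡ 388·1484·1158·263 ≡ 153 (mod 1973)
1616^2 = 2611456 ≡ 1177
1616^4 ≡ 1177^2 = 1385329 ≡ 283
1616^8 ≡ 283^2 = 80089 ≡ 1169
1616^16 ≡ 1169^2 = 1366561 ≡ 1245
1616^32 ≡ 1245^2 = 1550025 ≡ 1220
1616^64 ≡ 1220^2 = 1488400 ≡ 758
1616^128 ≡ 758^2 = 574564 ≡ 421
1616^256 ≡ 421^2 = 177241 ≡ 1644
1616^512 ≡ 1644^2 = 2702736 ≡ 1699
1616^1024 ≡ 1699^2 = 2886601 ≡ 102
1734 = 1024 + 512 + 128 + 64 + 4 + 2, so 1616^1734 ≡ 102·1699·421·758·283·1177 ≡ 1471 (mod 1973)
153·1471 = 225063 ≡ 141 (mod 1973)
141 ≡ 141 (mod 1973), so the signature is genuine.

genuine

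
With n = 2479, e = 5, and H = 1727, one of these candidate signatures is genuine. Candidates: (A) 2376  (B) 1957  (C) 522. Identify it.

Candidate A: Squares mod 2479: 2376^1≡2376, 2376^2≡693, 2376^4≡1802; 5 = 4 + 1, so 2376^5 ≡ 1802·2376 ≡ 319 (mod 2479)
Candidate B: Squares mod 2479: 1957^1≡1957, 1957^2≡2273, 1957^4≡293; 5 = 4 + 1, so 1957^5 ≡ 293·1957 ≡ 752 (mod 2479)
Candidate C: Squares mod 2479: 522^1≡522, 522^2≡2273, 522^4≡293; 5 = 4 + 1, so 522^5 ≡ 293·522 ≡ 1727 (mod 2479)
  → matches H = 1727

C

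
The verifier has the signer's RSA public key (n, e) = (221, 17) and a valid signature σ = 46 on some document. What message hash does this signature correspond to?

63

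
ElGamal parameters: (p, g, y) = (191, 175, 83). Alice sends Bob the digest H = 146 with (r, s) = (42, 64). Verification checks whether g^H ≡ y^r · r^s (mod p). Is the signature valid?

Left side g^H mod p:
Squares mod 191: 175^1≡175, 175^2≡65, 175^4≡23, 175^8≡147, 175^16≡26, 175^32≡103, 175^64≡104, 175^128≡120
146 = 128 + 16 + 2, so 175^146 ≡ 120·26·65 ≡ 149 (mod 191)
Right side y^r · r^s mod p:
Squares mod 191: 83^1≡83, 83^2≡13, 83^4≡169, 83^8≡102, 83^16≡90, 83^32≡78
42 = 32 + 8 + 2, so 83^42 ≡ 78·102·13 ≡ 97 (mod 191)
Squares mod 191: 42^1≡42, 42^2≡45, 42^4≡115, 42^8≡46, 42^16≡15, 42^32≡34, 42^64≡10
42^64 ≡ 10 (mod 191)
97·10 = 970 ≡ 15 (mod 191)
149 ≠ 15, so verification fails.

invalid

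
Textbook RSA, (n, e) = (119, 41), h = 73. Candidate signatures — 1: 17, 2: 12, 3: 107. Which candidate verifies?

Candidate 1: Squares mod 119: 17^1≡17, 17^2≡51, 17^4≡102, 17^8≡51, 17^16≡102, 17^32≡51; 41 = 32 + 8 + 1, so 17^41 ≡ 51·51·17 ≡ 68 (mod 119)
Candidate 2: Squares mod 119: 12^1≡12, 12^2≡25, 12^4≡30, 12^8≡67, 12^16≡86, 12^32≡18; 41 = 32 + 8 + 1, so 12^41 ≡ 18·67·12 ≡ 73 (mod 119)
  → matches h = 73
Candidate 3: Squares mod 119: 107^1≡107, 107^2≡25, 107^4≡30, 107^8≡67, 107^16≡86, 107^32≡18; 41 = 32 + 8 + 1, so 107^41 ≡ 18·67·107 ≡ 46 (mod 119)

2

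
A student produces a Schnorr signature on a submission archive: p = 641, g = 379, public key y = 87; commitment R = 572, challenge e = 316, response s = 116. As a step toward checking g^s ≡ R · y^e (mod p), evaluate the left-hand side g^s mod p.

379^2 = 143641 ≡ 57
379^4 ≡ 57^2 = 3249 ≡ 44
379^8 ≡ 44^2 = 1936 ≡ 13
379^16 ≡ 13^2 = 169
379^32 ≡ 169^2 = 28561 ≡ 357
379^64 ≡ 357^2 = 127449 ≡ 531
116 = 64 + 32 + 16 + 4, so 379^116 ≡ 531·357·169·44 ≡ 317 (mod 641)

317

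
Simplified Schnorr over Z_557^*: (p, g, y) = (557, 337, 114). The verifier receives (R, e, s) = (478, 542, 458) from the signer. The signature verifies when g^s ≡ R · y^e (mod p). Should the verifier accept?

g^s mod p:
337^2 = 113569 ≡ 498
337^4 ≡ 498^2 = 248004 ≡ 139
337^8 ≡ 139^2 = 19321 ≡ 383
337^16 ≡ 383^2 = 146689 ≡ 198
337^32 ≡ 198^2 = 39204 ≡ 214
337^64 ≡ 214^2 = 45796 ≡ 122
337^128 ≡ 122^2 = 14884 ≡ 402
337^256 ≡ 402^2 = 161604 ≡ 74
458 = 256 + 128 + 64 + 8 + 2, so 337^458 ≡ 74·402·122·383·498 ≡ 436 (mod 557)
R · y^e mod p:
114^2 = 12996 ≡ 185
114^4 ≡ 185^2 = 34225 ≡ 248
114^8 ≡ 248^2 = 61504 ≡ 234
114^16 ≡ 234^2 = 54756 ≡ 170
114^32 ≡ 170^2 = 28900 ≡ 493
114^64 ≡ 493^2 = 243049 ≡ 197
114^128 ≡ 197^2 = 38809 ≡ 376
114^256 ≡ 376^2 = 141376 ≡ 455
114^512 ≡ 455^2 = 207025 ≡ 378
542 = 512 + 16 + 8 + 4 + 2, so 114^542 ≡ 378·170·234·248·185 ≡ 83 (mod 557)
478·83 = 39674 ≡ 127 (mod 557)
436 ≠ 127; the check fails.

reject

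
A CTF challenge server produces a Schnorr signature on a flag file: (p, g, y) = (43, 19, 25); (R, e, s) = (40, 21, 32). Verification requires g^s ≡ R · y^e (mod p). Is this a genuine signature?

forged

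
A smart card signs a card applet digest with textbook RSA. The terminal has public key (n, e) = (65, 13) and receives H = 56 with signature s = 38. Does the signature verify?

Squares mod 65: s^1≡38, s^2≡14, s^4≡1, s^8≡1
13 = 8 + 4 + 1, so s^13 ≡ 1·1·38 ≡ 38 (mod 65)
s^13 mod 65 = 38, but H = 56.

does not verify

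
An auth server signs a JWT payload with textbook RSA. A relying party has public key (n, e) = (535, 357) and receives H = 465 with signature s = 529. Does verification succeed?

Squares mod 535: s^1≡529, s^2≡36, s^4≡226, s^8≡251, s^16≡406, s^32≡56, s^64≡461, s^128≡126, s^256≡361
357 = 256 + 64 + 32 + 4 + 1, so s^357 ≡ 361·461·56·226·529 ≡ 154 (mod 535)
s^357 mod 535 = 154, but H = 465.

fails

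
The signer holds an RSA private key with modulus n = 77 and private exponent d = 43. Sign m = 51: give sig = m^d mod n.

m^2 ≡ 51^2 = 2601 ≡ 60
m^4 ≡ 60^2 = 3600 ≡ 58
m^8 ≡ 58^2 = 3364 ≡ 53
m^16 ≡ 53^2 = 2809 ≡ 37
m^32 ≡ 37^2 = 1369 ≡ 60
43 = 32 + 8 + 2 + 1, so m^43 ≡ 60·53·60·51 ≡ 2 (mod 77)

2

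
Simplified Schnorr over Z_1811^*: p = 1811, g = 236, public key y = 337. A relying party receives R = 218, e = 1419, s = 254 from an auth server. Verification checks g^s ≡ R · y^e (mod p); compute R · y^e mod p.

Squares mod 1811: 337^1≡337, 337^2≡1287, 337^4≡1115, 337^8≡879, 337^16≡1155, 337^32≡1129, 337^64≡1508, 337^128≡1259, 337^256≡456, 337^512≡1482, 337^1024≡1392
1419 = 1024 + 256 + 128 + 8 + 2 + 1, so 337^1419 ≡ 1392·456·1259·879·1287·337 ≡ 351 (mod 1811)
R · y^e ≡ 218·351 = 76518 ≡ 456 (mod 1811)

456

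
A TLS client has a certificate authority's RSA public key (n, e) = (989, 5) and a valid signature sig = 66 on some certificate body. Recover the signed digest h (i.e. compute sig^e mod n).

447

sig^2 ≡ 66^2 = 4356 ≡ 400
sig^4 ≡ 400^2 = 160000 ≡ 771
5 = 4 + 1, so sig^5 ≡ 771·66 ≡ 447 (mod 989)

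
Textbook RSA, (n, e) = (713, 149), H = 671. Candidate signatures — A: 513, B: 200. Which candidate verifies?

B

Candidate A: Squares mod 713: 513^1≡513, 513^2≡72, 513^4≡193, 513^8≡173, 513^16≡696, 513^32≡289, 513^64≡100, 513^128≡18; 149 = 128 + 16 + 4 + 1, so 513^149 ≡ 18·696·193·513 ≡ 42 (mod 713)
Candidate B: Squares mod 713: 200^1≡200, 200^2≡72, 200^4≡193, 200^8≡173, 200^16≡696, 200^32≡289, 200^64≡100, 200^128≡18; 149 = 128 + 16 + 4 + 1, so 200^149 ≡ 18·696·193·200 ≡ 671 (mod 713)
  → matches H = 671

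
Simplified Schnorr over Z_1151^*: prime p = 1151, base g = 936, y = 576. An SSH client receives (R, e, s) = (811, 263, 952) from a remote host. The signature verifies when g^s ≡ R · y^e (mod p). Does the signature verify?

g^s mod p:
936^952 mod 1151 = 53
R · y^e mod p:
576^263 mod 1151 = 10
811·10 = 8110 ≡ 53 (mod 1151)
53 ≡ 53 (mod 1151); signature holds.

verifies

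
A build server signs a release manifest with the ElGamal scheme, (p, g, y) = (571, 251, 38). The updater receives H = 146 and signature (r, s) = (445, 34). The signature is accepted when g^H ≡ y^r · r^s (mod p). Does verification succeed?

passes

Left side g^H mod p:
Squares mod 571: 251^1≡251, 251^2≡191, 251^4≡508, 251^8≡543, 251^16≡213, 251^32≡260, 251^64≡222, 251^128≡178
146 = 128 + 16 + 2, so 251^146 ≡ 178·213·191 ≡ 152 (mod 571)
Right side y^r · r^s mod p:
Squares mod 571: 38^1≡38, 38^2≡302, 38^4≡415, 38^8≡354, 38^16≡267, 38^32≡485, 38^64≡544, 38^128≡158, 38^256≡411
445 = 256 + 128 + 32 + 16 + 8 + 4 + 1, so 38^445 ≡ 411·158·485·267·354·415·38 ≡ 116 (mod 571)
Squares mod 571: 445^1≡445, 445^2≡459, 445^4≡553, 445^8≡324, 445^16≡483, 445^32≡321
34 = 32 + 2, so 445^34 ≡ 321·459 ≡ 21 (mod 571)
116·21 = 2436 ≡ 152 (mod 571)
152 ≡ 152 (mod 571), so the signature is genuine.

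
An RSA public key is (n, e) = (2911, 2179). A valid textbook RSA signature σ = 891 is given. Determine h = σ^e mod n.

σ^2 ≡ 891^2 = 793881 ≡ 2089
σ^4 ≡ 2089^2 = 4363921 ≡ 332
σ^8 ≡ 332^2 = 110224 ≡ 2517
σ^16 ≡ 2517^2 = 6335289 ≡ 953
σ^32 ≡ 953^2 = 908209 ≡ 2888
σ^64 ≡ 2888^2 = 8340544 ≡ 529
σ^128 ≡ 529^2 = 279841 ≡ 385
σ^256 ≡ 385^2 = 148225 ≡ 2675
σ^512 ≡ 2675^2 = 7155625 ≡ 387
σ^1024 ≡ 387^2 = 149769 ≡ 1308
σ^2048 ≡ 1308^2 = 1710864 ≡ 2107
2179 = 2048 + 128 + 2 + 1, so σ^2179 ≡ 2107·385·2089·891 ≡ 1532 (mod 2911)

1532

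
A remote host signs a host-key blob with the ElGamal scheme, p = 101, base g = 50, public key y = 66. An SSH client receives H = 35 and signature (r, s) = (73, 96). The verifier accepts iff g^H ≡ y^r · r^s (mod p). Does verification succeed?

passes

Left side g^H mod p:
50^2 = 2500 ≡ 76
50^4 ≡ 76^2 = 5776 ≡ 19
50^8 ≡ 19^2 = 361 ≡ 58
50^16 ≡ 58^2 = 3364 ≡ 31
50^32 ≡ 31^2 = 961 ≡ 52
35 = 32 + 2 + 1, so 50^35 ≡ 52·76·50 ≡ 44 (mod 101)
Right side y^r · r^s mod p:
66^2 = 4356 ≡ 13
66^4 ≡ 13^2 = 169 ≡ 68
66^8 ≡ 68^2 = 4624 ≡ 79
66^16 ≡ 79^2 = 6241 ≡ 80
66^32 ≡ 80^2 = 6400 ≡ 37
66^64 ≡ 37^2 = 1369 ≡ 56
73 = 64 + 8 + 1, so 66^73 ≡ 56·79·66 ≡ 94 (mod 101)
73^2 = 5329 ≡ 77
73^4 ≡ 77^2 = 5929 ≡ 71
73^8 ≡ 71^2 = 5041 ≡ 92
73^16 ≡ 92^2 = 8464 ≡ 81
73^32 ≡ 81^2 = 6561 ≡ 97
73^64 ≡ 97^2 = 9409 ≡ 16
96 = 64 + 32, so 73^96 ≡ 16·97 ≡ 37 (mod 101)
94·37 = 3478 ≡ 44 (mod 101)
44 ≡ 44 (mod 101), so the signature is genuine.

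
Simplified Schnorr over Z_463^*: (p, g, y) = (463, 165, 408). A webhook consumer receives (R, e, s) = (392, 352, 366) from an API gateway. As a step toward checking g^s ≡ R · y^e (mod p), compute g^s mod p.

165^2 = 27225 ≡ 371
165^4 ≡ 371^2 = 137641 ≡ 130
165^8 ≡ 130^2 = 16900 ≡ 232
165^16 ≡ 232^2 = 53824 ≡ 116
165^32 ≡ 116^2 = 13456 ≡ 29
165^64 ≡ 29^2 = 841 ≡ 378
165^128 ≡ 378^2 = 142884 ≡ 280
165^256 ≡ 280^2 = 78400 ≡ 153
366 = 256 + 64 + 32 + 8 + 4 + 2, so 165^366 ≡ 153·378·29·232·130·371 ≡ 392 (mod 463)

392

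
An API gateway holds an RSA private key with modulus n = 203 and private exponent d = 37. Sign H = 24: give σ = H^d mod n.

199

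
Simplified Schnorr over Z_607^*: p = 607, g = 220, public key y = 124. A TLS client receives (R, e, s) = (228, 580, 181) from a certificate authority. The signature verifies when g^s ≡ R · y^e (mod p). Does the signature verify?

verifies

g^s mod p:
Squares mod 607: 220^1≡220, 220^2≡447, 220^4≡106, 220^8≡310, 220^16≡194, 220^32≡2, 220^64≡4, 220^128≡16
181 = 128 + 32 + 16 + 4 + 1, so 220^181 ≡ 16·2·194·106·220 ≡ 453 (mod 607)
R · y^e mod p:
Squares mod 607: 124^1≡124, 124^2≡201, 124^4≡339, 124^8≡198, 124^16≡356, 124^32≡480, 124^64≡347, 124^128≡223, 124^256≡562, 124^512≡204
580 = 512 + 64 + 4, so 124^580 ≡ 204·347·339 ≡ 601 (mod 607)
228·601 = 137028 ≡ 453 (mod 607)
453 ≡ 453 (mod 607); signature holds.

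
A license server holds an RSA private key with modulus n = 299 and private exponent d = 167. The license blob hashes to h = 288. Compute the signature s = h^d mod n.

98

h^2 ≡ 288^2 = 82944 ≡ 121
h^4 ≡ 121^2 = 14641 ≡ 289
h^8 ≡ 289^2 = 83521 ≡ 100
h^16 ≡ 100^2 = 10000 ≡ 133
h^32 ≡ 133^2 = 17689 ≡ 48
h^64 ≡ 48^2 = 2304 ≡ 211
h^128 ≡ 211^2 = 44521 ≡ 269
167 = 128 + 32 + 4 + 2 + 1, so h^167 ≡ 269·48·289·121·288 ≡ 98 (mod 299)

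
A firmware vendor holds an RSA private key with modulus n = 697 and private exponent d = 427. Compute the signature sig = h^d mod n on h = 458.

475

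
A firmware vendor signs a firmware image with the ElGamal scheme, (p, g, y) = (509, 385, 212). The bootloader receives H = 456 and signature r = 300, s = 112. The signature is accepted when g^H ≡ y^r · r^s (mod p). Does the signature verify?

verifies

Left side g^H mod p:
385^2 = 148225 ≡ 106
385^4 ≡ 106^2 = 11236 ≡ 38
385^8 ≡ 38^2 = 1444 ≡ 426
385^16 ≡ 426^2 = 181476 ≡ 272
385^32 ≡ 272^2 = 73984 ≡ 179
385^64 ≡ 179^2 = 32041 ≡ 483
385^128 ≡ 483^2 = 233289 ≡ 167
385^256 ≡ 167^2 = 27889 ≡ 403
456 = 256 + 128 + 64 + 8, so 385^456 ≡ 403·167·483·426 ≡ 43 (mod 509)
Right side y^r · r^s mod p:
212^2 = 44944 ≡ 152
212^4 ≡ 152^2 = 23104 ≡ 199
212^8 ≡ 199^2 = 39601 ≡ 408
212^16 ≡ 408^2 = 166464 ≡ 21
212^32 ≡ 21^2 = 441
212^64 ≡ 441^2 = 194481 ≡ 43
212^128 ≡ 43^2 = 1849 ≡ 322
212^256 ≡ 322^2 = 103684 ≡ 357
300 = 256 + 32 + 8 + 4, so 212^300 ≡ 357·441·408·199 ≡ 505 (mod 509)
300^2 = 90000 ≡ 416
300^4 ≡ 416^2 = 173056 ≡ 505
300^8 ≡ 505^2 = 255025 ≡ 16
300^16 ≡ 16^2 = 256
300^32 ≡ 256^2 = 65536 ≡ 384
300^64 ≡ 384^2 = 147456 ≡ 355
112 = 64 + 32 + 16, so 300^112 ≡ 355·384·256 ≡ 371 (mod 509)
505·371 = 187355 ≡ 43 (mod 509)
43 ≡ 43 (mod 509), so the signature is genuine.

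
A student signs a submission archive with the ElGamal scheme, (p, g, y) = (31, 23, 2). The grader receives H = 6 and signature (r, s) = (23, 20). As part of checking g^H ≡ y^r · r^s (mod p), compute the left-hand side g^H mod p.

8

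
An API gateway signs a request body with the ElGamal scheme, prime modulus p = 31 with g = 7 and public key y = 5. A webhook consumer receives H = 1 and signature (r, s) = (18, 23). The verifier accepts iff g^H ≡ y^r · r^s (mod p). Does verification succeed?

Left side g^H mod p:
7^1 mod 31 = 7
Right side y^r · r^s mod p:
5^2 = 25
5^4 ≡ 25^2 = 625 ≡ 5
5^8 ≡ 5^2 = 25
5^16 ≡ 25^2 = 625 ≡ 5
18 = 16 + 2, so 5^18 ≡ 5·25 ≡ 1 (mod 31)
18^2 = 324 ≡ 14
18^4 ≡ 14^2 = 196 ≡ 10
18^8 ≡ 10^2 = 100 ≡ 7
18^16 ≡ 7^2 = 49 ≡ 18
23 = 16 + 4 + 2 + 1, so 18^23 ≡ 18·10·14·18 ≡ 7 (mod 31)
1·7 = 7 ≡ 7 (mod 31)
7 ≡ 7 (mod 31), so the signature is genuine.

passes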